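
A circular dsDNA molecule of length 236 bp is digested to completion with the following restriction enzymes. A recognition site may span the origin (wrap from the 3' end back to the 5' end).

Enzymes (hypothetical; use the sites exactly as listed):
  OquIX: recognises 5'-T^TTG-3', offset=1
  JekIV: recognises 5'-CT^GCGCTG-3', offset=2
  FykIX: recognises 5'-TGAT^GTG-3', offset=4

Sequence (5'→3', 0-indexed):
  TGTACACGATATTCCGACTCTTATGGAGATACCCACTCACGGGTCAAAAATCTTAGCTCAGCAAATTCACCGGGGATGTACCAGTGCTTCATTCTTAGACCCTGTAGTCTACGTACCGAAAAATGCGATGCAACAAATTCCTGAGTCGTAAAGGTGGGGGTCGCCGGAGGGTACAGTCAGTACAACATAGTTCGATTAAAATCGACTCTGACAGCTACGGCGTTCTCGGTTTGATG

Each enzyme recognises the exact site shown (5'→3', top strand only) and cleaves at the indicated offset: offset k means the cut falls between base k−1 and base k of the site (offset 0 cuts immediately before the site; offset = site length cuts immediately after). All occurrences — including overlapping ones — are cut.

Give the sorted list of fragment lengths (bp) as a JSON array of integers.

Scan for sites:
  OquIX (TTTG, off=1): starts [229] → cuts [230]
  JekIV (CTGCGCTG, off=2): no sites
  FykIX (TGATGTG, off=4): starts [231] → cuts [235]

All cut coordinates (distinct, sorted): [230, 235]

Fragments:
  230→235: 5 bp
  235→230 (wrap): 236-235+230 = 231 bp

[5,231]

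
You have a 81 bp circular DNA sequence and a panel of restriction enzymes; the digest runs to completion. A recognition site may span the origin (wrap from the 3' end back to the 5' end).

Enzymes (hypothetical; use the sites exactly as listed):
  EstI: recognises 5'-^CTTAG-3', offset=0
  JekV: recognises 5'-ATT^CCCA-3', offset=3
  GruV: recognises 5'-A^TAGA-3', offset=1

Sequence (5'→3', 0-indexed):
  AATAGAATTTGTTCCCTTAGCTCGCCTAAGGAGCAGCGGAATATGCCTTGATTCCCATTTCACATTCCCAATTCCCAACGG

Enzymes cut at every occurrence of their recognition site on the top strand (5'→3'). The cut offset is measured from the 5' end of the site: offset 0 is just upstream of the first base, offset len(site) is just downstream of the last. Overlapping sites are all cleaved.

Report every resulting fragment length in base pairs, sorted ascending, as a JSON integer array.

[7,10,13,13,38]

Per-enzyme occurrences:
  EstI CTTAG/0: at [15] ⇒ [15]
  JekV ATTCCCA/3: at [50, 63, 70] ⇒ [53, 66, 73]
  GruV ATAGA/1: at [1] ⇒ [2]

Pooled cuts: [2, 15, 53, 66, 73]

Fragment lengths:
  2→15: 13 bp
  15→53: 38 bp
  53→66: 13 bp
  66→73: 7 bp
  73→2 (wrap): 81-73+2 = 10 bp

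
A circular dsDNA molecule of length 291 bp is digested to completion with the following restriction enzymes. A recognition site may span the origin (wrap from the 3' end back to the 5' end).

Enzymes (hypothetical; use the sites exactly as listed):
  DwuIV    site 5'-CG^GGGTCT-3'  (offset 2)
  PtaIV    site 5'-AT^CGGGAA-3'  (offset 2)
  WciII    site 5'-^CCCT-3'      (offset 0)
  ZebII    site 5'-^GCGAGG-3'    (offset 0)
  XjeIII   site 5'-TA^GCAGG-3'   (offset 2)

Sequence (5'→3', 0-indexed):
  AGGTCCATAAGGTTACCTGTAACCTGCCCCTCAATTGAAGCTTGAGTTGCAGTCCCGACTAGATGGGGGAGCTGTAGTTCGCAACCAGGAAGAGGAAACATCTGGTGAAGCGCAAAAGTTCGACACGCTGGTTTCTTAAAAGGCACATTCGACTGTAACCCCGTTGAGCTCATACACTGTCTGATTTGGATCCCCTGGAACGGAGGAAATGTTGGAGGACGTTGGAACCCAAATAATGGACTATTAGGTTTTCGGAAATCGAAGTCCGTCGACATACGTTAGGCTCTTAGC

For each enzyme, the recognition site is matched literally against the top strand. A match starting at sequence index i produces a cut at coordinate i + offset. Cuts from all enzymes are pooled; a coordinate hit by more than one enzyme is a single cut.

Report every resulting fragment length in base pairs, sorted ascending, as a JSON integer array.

Scan for sites:
  DwuIV (CGGGGTCT, off=2): no sites
  PtaIV (ATCGGGAA, off=2): no sites
  WciII (CCCT, off=0): starts [27, 192] → cuts [27, 192]
  ZebII (GCGAGG, off=0): no sites
  XjeIII (TAGCAGG, off=2): starts [287] → cuts [289]

All cut coordinates (distinct, sorted): [27, 192, 289]

Fragment lengths:
  27→192: 165 bp
  192→289: 97 bp
  289→27 (wrap): 291-289+27 = 29 bp

[29,97,165]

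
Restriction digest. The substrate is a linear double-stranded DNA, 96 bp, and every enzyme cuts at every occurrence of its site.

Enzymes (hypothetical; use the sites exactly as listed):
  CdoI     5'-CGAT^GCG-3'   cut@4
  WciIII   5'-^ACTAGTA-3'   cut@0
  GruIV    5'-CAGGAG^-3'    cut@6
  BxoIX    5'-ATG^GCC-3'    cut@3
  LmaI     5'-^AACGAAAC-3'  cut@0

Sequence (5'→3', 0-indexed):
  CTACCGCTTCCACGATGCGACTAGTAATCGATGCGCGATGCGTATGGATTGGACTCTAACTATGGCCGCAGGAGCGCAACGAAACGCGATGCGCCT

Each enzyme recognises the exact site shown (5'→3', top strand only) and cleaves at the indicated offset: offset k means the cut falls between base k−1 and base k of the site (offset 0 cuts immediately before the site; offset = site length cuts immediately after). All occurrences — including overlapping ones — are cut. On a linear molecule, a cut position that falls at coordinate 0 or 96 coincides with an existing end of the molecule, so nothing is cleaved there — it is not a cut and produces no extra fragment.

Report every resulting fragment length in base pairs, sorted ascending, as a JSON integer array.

Per-enzyme occurrences:
  CdoI CGATGCG/4: at [12, 28, 35, 86] ⇒ [16, 32, 39, 90]
  WciIII ACTAGTA/0: at [19] ⇒ [19]
  GruIV CAGGAG/6: at [68] ⇒ [74]
  BxoIX ATGGCC/3: at [61] ⇒ [64]
  LmaI AACGAAAC/0: at [77] ⇒ [77]

Pooled cuts: [16, 19, 32, 39, 64, 74, 77, 90]

Fragments:
  [0,16): 16 bp
  [16,19): 3 bp
  [19,32): 13 bp
  [32,39): 7 bp
  [39,64): 25 bp
  [64,74): 10 bp
  [74,77): 3 bp
  [77,90): 13 bp
  [90,96): 6 bp

[3,3,6,7,10,13,13,16,25]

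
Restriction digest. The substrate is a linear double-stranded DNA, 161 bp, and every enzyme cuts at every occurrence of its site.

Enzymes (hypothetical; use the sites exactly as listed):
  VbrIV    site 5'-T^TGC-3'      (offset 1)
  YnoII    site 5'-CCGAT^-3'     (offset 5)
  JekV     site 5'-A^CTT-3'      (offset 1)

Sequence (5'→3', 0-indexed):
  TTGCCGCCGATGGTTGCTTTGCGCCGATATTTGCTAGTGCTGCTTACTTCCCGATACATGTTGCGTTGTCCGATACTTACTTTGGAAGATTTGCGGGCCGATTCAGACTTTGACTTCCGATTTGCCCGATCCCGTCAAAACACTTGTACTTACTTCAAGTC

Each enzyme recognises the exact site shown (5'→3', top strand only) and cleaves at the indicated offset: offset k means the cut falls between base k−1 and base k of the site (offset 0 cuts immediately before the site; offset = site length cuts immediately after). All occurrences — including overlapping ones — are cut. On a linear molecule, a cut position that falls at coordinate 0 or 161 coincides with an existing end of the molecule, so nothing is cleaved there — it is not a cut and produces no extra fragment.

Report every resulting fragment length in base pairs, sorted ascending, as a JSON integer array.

Scan for sites:
  VbrIV (TTGC, off=1): starts [0, 13, 18, 30, 60, 90, 121] → cuts [1, 14, 19, 31, 61, 91, 122]
  YnoII (CCGAT, off=5): starts [6, 23, 50, 69, 97, 116, 125] → cuts [11, 28, 55, 74, 102, 121, 130]
  JekV (ACTT, off=1): starts [45, 74, 78, 106, 112, 141, 147, 151] → cuts [46, 75, 79, 107, 113, 142, 148, 152]

Pooled cuts: [1, 11, 14, 19, 28, 31, 46, 55, 61, 74, 75, 79, 91, 102, 107, 113, 121, 122, 130, 142, 148, 152]

Fragments:
  [0,1): 1 bp
  [1,11): 10 bp
  [11,14): 3 bp
  [14,19): 5 bp
  [19,28): 9 bp
  [28,31): 3 bp
  [31,46): 15 bp
  [46,55): 9 bp
  [55,61): 6 bp
  [61,74): 13 bp
  [74,75): 1 bp
  [75,79): 4 bp
  [79,91): 12 bp
  [91,102): 11 bp
  [102,107): 5 bp
  [107,113): 6 bp
  [113,121): 8 bp
  [121,122): 1 bp
  [122,130): 8 bp
  [130,142): 12 bp
  [142,148): 6 bp
  [148,152): 4 bp
  [152,161): 9 bp

[1,1,1,3,3,4,4,5,5,6,6,6,8,8,9,9,9,10,11,12,12,13,15]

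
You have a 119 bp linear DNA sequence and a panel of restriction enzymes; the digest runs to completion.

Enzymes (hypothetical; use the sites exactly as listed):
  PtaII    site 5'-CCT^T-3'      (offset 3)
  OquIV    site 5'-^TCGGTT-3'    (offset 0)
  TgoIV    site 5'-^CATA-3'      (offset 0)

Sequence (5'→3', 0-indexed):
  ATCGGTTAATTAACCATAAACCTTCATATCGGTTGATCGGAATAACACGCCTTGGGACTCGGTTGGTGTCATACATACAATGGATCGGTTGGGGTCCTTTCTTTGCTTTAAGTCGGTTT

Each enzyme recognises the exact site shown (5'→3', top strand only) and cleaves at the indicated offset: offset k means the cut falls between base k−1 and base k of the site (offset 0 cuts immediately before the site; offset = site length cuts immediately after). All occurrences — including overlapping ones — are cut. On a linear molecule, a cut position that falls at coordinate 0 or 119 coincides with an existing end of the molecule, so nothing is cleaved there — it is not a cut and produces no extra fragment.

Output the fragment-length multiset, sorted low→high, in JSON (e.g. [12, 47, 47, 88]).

[1,1,4,4,6,7,9,11,11,13,14,14,24]

Per-enzyme occurrences:
  PtaII CCTT/3: at [20, 49, 95] ⇒ [23, 52, 98]
  OquIV TCGGTT/0: at [1, 28, 58, 84, 112] ⇒ [1, 28, 58, 84, 112]
  TgoIV CATA/0: at [14, 24, 69, 73] ⇒ [14, 24, 69, 73]

All cut coordinates (distinct, sorted): [1, 14, 23, 24, 28, 52, 58, 69, 73, 84, 98, 112]

Fragment lengths:
  [0,1): 1 bp
  [1,14): 13 bp
  [14,23): 9 bp
  [23,24): 1 bp
  [24,28): 4 bp
  [28,52): 24 bp
  [52,58): 6 bp
  [58,69): 11 bp
  [69,73): 4 bp
  [73,84): 11 bp
  [84,98): 14 bp
  [98,112): 14 bp
  [112,119): 7 bp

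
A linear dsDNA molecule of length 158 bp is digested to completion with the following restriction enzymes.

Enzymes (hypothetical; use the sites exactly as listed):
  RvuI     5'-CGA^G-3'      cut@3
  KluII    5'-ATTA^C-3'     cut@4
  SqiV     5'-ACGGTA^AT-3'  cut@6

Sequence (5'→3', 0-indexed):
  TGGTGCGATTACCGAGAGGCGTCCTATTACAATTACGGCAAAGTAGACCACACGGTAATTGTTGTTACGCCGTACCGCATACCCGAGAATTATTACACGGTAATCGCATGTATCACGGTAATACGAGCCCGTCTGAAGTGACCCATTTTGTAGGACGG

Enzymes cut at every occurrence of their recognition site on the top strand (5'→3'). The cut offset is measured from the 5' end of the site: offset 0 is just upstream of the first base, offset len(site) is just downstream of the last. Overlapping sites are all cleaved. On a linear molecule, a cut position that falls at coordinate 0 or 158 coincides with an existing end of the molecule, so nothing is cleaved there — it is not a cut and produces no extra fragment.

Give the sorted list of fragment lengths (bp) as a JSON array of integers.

Site scan:
  RvuI CGAG/3: at [12, 83, 123] ⇒ [15, 86, 126]
  KluII ATTAC/4: at [7, 25, 31, 91] ⇒ [11, 29, 35, 95]
  SqiV ACGGTAAT/6: at [51, 96, 114] ⇒ [57, 102, 120]

All cut coordinates (distinct, sorted): [11, 15, 29, 35, 57, 86, 95, 102, 120, 126]

Fragments:
  [0,11): 11 bp
  [11,15): 4 bp
  [15,29): 14 bp
  [29,35): 6 bp
  [35,57): 22 bp
  [57,86): 29 bp
  [86,95): 9 bp
  [95,102): 7 bp
  [102,120): 18 bp
  [120,126): 6 bp
  [126,158): 32 bp

[4,6,6,7,9,11,14,18,22,29,32]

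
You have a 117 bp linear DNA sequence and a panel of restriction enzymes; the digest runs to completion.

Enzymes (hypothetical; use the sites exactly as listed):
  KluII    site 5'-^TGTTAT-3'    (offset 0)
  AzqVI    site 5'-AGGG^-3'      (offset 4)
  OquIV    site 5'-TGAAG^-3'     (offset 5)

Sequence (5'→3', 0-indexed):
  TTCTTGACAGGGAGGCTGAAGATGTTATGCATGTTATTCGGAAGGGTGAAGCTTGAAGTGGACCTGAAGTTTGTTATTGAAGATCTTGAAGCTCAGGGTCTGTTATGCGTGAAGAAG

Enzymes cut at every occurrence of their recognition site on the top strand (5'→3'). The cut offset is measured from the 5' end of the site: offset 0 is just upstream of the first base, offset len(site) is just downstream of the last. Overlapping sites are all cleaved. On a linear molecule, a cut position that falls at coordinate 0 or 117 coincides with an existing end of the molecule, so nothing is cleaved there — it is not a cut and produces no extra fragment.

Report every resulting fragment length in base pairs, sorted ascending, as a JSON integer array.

[1,2,2,3,5,7,7,9,9,9,11,11,12,14,15]

Site scan:
  KluII (TGTTAT, off=0): starts [22, 31, 71, 100] → cuts [22, 31, 71, 100]
  AzqVI (AGGG, off=4): starts [8, 42, 94] → cuts [12, 46, 98]
  OquIV (TGAAG, off=5): starts [16, 46, 53, 64, 77, 86, 109] → cuts [21, 51, 58, 69, 82, 91, 114]

Pooled cuts: [12, 21, 22, 31, 46, 51, 58, 69, 71, 82, 91, 98, 100, 114]

Fragment lengths:
  [0,12): 12 bp
  [12,21): 9 bp
  [21,22): 1 bp
  [22,31): 9 bp
  [31,46): 15 bp
  [46,51): 5 bp
  [51,58): 7 bp
  [58,69): 11 bp
  [69,71): 2 bp
  [71,82): 11 bp
  [82,91): 9 bp
  [91,98): 7 bp
  [98,100): 2 bp
  [100,114): 14 bp
  [114,117): 3 bp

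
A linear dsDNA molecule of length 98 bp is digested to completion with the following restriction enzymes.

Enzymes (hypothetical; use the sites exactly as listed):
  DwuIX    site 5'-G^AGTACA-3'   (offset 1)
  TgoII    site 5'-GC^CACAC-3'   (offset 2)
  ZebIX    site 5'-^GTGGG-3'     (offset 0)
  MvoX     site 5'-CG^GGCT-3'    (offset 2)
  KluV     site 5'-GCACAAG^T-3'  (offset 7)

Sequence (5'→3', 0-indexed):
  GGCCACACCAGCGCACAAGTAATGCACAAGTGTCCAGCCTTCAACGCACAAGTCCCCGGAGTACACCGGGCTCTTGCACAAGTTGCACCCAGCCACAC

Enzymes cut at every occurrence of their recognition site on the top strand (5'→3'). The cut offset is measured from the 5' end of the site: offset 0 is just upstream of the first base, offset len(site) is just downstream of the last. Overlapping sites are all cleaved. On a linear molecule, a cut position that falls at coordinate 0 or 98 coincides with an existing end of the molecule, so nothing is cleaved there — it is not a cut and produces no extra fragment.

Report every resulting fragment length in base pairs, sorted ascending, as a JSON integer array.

[3,5,7,9,11,11,14,16,22]

Site scan:
  DwuIX GAGTACA/1: at [58] ⇒ [59]
  TgoII GCCACAC/2: at [1, 91] ⇒ [3, 93]
  ZebIX (GTGGG, off=0): no sites
  MvoX CGGGCT/2: at [66] ⇒ [68]
  KluV GCACAAGT/7: at [12, 23, 45, 75] ⇒ [19, 30, 52, 82]

All cut coordinates (distinct, sorted): [3, 19, 30, 52, 59, 68, 82, 93]

Fragments:
  [0,3): 3 bp
  [3,19): 16 bp
  [19,30): 11 bp
  [30,52): 22 bp
  [52,59): 7 bp
  [59,68): 9 bp
  [68,82): 14 bp
  [82,93): 11 bp
  [93,98): 5 bp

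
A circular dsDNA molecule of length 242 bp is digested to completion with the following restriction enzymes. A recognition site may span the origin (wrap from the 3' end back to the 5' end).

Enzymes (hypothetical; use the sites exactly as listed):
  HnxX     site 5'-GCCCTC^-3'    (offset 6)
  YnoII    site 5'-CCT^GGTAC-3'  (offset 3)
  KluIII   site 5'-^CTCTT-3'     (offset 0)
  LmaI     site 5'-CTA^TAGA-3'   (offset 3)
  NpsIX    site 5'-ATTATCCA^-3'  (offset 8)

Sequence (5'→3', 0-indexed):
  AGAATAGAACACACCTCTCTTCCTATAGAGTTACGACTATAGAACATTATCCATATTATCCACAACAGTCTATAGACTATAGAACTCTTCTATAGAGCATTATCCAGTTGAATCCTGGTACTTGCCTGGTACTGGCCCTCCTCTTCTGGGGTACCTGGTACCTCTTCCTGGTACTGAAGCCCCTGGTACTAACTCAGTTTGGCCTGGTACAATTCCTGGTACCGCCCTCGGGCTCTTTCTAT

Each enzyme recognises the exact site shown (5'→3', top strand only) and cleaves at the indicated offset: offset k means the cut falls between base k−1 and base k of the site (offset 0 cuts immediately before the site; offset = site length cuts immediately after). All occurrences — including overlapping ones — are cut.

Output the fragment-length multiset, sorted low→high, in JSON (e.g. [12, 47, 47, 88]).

[3,5,5,7,8,8,9,9,9,10,10,11,12,12,13,14,14,14,15,16,17,21]

Scan for sites:
  HnxX GCCCTC/6: at [134, 223] ⇒ [140, 229]
  YnoII CCTGGTAC/3: at [113, 124, 153, 166, 181, 202, 214] ⇒ [116, 127, 156, 169, 184, 205, 217]
  KluIII CTCTT/0: at [16, 84, 140, 161, 232] ⇒ [16, 84, 140, 161, 232]
  LmaI CTATAGA/3: at [22, 36, 69, 76, 89, 238] ⇒ [25, 39, 72, 79, 92, 241]
  NpsIX ATTATCCA/8: at [45, 54, 98] ⇒ [53, 62, 106]

All cut coordinates (distinct, sorted): [16, 25, 39, 53, 62, 72, 79, 84, 92, 106, 116, 127, 140, 156, 161, 169, 184, 205, 217, 229, 232, 241]

Fragments:
  16→25: 9 bp
  25→39: 14 bp
  39→53: 14 bp
  53→62: 9 bp
  62→72: 10 bp
  72→79: 7 bp
  79→84: 5 bp
  84→92: 8 bp
  92→106: 14 bp
  106→116: 10 bp
  116→127: 11 bp
  127→140: 13 bp
  140→156: 16 bp
  156→161: 5 bp
  161→169: 8 bp
  169→184: 15 bp
  184→205: 21 bp
  205→217: 12 bp
  217→229: 12 bp
  229→232: 3 bp
  232→241: 9 bp
  241→16 (wrap): 242-241+16 = 17 bp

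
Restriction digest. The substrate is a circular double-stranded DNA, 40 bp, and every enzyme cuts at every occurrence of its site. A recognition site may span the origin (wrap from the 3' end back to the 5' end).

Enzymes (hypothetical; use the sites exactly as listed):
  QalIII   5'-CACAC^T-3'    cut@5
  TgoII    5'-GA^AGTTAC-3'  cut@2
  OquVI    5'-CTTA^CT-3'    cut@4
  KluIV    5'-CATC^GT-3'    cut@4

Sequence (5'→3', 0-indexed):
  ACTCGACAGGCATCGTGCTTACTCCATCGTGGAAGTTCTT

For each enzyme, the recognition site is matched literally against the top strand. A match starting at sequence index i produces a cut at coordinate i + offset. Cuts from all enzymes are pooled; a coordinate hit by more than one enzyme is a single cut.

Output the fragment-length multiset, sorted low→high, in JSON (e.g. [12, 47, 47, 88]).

[7,7,13,13]

Scan for sites:
  QalIII (CACACT, off=5): no sites
  TgoII (GAAGTTAC, off=2): no sites
  OquVI (CTTACT, off=4): starts [17, 37] → cuts [1, 21]
  KluIV (CATCGT, off=4): starts [10, 24] → cuts [14, 28]

All cut coordinates (distinct, sorted): [1, 14, 21, 28]

Fragment lengths:
  1→14: 13 bp
  14→21: 7 bp
  21→28: 7 bp
  28→1 (wrap): 40-28+1 = 13 bp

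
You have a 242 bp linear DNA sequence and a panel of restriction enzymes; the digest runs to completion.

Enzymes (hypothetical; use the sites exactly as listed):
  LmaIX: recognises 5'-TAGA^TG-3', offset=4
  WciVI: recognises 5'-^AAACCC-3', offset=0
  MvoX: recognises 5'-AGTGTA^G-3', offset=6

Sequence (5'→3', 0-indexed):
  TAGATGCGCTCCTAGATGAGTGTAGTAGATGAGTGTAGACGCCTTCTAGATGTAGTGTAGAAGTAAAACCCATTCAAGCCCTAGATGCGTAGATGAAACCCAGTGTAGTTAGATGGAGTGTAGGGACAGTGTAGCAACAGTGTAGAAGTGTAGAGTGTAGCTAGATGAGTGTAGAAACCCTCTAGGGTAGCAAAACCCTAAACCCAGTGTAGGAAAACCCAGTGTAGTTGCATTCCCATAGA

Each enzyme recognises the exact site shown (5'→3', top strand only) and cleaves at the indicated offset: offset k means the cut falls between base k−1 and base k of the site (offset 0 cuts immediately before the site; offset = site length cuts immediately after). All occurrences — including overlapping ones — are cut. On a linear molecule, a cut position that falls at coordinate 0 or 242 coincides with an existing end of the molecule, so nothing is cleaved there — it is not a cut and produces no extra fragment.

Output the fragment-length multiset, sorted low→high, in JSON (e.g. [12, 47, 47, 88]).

Scan for sites:
  LmaIX TAGATG/4: at [0, 12, 25, 46, 81, 89, 109, 161] ⇒ [4, 16, 29, 50, 85, 93, 113, 165]
  WciVI AAACCC/0: at [65, 95, 174, 192, 199, 214] ⇒ [65, 95, 174, 192, 199, 214]
  MvoX AGTGTAG/6: at [18, 31, 53, 101, 116, 127, 138, 146, 153, 167, 205, 220] ⇒ [24, 37, 59, 107, 122, 133, 144, 152, 159, 173, 211, 226]

Pooled cuts: [4, 16, 24, 29, 37, 50, 59, 65, 85, 93, 95, 107, 113, 122, 133, 144, 152, 159, 165, 173, 174, 192, 199, 211, 214, 226]

Fragments:
  [0,4): 4 bp
  [4,16): 12 bp
  [16,24): 8 bp
  [24,29): 5 bp
  [29,37): 8 bp
  [37,50): 13 bp
  [50,59): 9 bp
  [59,65): 6 bp
  [65,85): 20 bp
  [85,93): 8 bp
  [93,95): 2 bp
  [95,107): 12 bp
  [107,113): 6 bp
  [113,122): 9 bp
  [122,133): 11 bp
  [133,144): 11 bp
  [144,152): 8 bp
  [152,159): 7 bp
  [159,165): 6 bp
  [165,173): 8 bp
  [173,174): 1 bp
  [174,192): 18 bp
  [192,199): 7 bp
  [199,211): 12 bp
  [211,214): 3 bp
  [214,226): 12 bp
  [226,242): 16 bp

[1,2,3,4,5,6,6,6,7,7,8,8,8,8,8,9,9,11,11,12,12,12,12,13,16,18,20]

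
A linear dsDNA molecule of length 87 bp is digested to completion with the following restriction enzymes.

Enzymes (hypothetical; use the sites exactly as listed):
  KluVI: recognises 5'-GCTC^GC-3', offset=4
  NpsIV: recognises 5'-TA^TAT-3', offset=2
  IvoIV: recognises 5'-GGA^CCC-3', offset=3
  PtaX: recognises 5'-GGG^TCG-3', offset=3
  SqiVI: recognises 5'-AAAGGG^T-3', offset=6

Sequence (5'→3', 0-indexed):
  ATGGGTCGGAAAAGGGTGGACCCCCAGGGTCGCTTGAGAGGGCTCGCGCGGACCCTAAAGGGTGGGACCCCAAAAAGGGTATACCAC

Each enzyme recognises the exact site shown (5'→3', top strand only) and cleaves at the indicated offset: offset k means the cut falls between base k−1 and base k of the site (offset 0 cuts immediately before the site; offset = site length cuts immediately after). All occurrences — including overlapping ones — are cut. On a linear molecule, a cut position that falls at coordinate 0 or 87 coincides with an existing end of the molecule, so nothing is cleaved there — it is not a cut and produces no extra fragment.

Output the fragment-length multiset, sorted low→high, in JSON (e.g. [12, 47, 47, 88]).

Per-enzyme occurrences:
  KluVI GCTCGC/4: at [41] ⇒ [45]
  NpsIV (TATAT, off=2): no sites
  IvoIV GGACCC/3: at [17, 49, 64] ⇒ [20, 52, 67]
  PtaX GGGTCG/3: at [2, 26] ⇒ [5, 29]
  SqiVI AAAGGGT/6: at [10, 56, 73] ⇒ [16, 62, 79]

Pooled cuts: [5, 16, 20, 29, 45, 52, 62, 67, 79]

Fragment lengths:
  [0,5): 5 bp
  [5,16): 11 bp
  [16,20): 4 bp
  [20,29): 9 bp
  [29,45): 16 bp
  [45,52): 7 bp
  [52,62): 10 bp
  [62,67): 5 bp
  [67,79): 12 bp
  [79,87): 8 bp

[4,5,5,7,8,9,10,11,12,16]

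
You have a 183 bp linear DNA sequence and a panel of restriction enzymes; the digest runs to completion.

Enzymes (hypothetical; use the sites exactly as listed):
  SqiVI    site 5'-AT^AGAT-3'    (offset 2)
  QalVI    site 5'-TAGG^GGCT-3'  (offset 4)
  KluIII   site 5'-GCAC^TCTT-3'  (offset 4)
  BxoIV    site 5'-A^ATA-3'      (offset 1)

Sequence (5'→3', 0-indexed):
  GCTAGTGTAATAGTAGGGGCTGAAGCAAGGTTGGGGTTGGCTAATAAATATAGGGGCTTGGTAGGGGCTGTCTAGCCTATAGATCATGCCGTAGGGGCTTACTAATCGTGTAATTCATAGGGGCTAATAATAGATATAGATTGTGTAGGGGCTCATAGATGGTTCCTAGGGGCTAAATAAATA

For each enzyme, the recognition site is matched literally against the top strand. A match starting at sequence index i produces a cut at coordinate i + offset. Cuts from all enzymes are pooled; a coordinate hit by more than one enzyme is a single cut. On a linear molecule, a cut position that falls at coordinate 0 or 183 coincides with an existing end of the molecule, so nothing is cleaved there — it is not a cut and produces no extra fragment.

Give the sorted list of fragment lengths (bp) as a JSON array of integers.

[2,3,3,4,4,5,6,6,7,7,8,9,11,12,14,15,15,26,26]

Scan for sites:
  SqiVI (ATAGAT, off=2): starts [78, 129, 135, 154] → cuts [80, 131, 137, 156]
  QalVI (TAGGGGCT, off=4): starts [13, 50, 61, 91, 117, 145, 166] → cuts [17, 54, 65, 95, 121, 149, 170]
  KluIII (GCACTCTT, off=4): no sites
  BxoIV (AATA, off=1): starts [8, 42, 46, 125, 128, 175, 179] → cuts [9, 43, 47, 126, 129, 176, 180]

Pooled cuts: [9, 17, 43, 47, 54, 65, 80, 95, 121, 126, 129, 131, 137, 149, 156, 170, 176, 180]

Fragment lengths:
  [0,9): 9 bp
  [9,17): 8 bp
  [17,43): 26 bp
  [43,47): 4 bp
  [47,54): 7 bp
  [54,65): 11 bp
  [65,80): 15 bp
  [80,95): 15 bp
  [95,121): 26 bp
  [121,126): 5 bp
  [126,129): 3 bp
  [129,131): 2 bp
  [131,137): 6 bp
  [137,149): 12 bp
  [149,156): 7 bp
  [156,170): 14 bp
  [170,176): 6 bp
  [176,180): 4 bp
  [180,183): 3 bp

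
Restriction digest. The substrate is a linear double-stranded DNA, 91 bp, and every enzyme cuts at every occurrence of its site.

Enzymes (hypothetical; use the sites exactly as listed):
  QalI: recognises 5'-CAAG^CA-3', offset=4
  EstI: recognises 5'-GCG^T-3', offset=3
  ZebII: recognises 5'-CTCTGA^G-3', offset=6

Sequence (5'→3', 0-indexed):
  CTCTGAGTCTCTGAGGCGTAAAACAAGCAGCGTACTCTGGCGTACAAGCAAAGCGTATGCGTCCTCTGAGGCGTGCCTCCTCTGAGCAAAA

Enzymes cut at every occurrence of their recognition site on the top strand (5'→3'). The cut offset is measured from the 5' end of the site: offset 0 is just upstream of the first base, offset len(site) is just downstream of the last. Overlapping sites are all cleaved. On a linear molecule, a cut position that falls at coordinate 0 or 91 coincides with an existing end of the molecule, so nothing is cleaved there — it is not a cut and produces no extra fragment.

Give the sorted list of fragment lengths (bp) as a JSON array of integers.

Scan for sites:
  QalI (CAAGCA, off=4): starts [23, 44] → cuts [27, 48]
  EstI (GCGT, off=3): starts [15, 29, 39, 52, 58, 70] → cuts [18, 32, 42, 55, 61, 73]
  ZebII (CTCTGAG, off=6): starts [0, 8, 63, 79] → cuts [6, 14, 69, 85]

All cut coordinates (distinct, sorted): [6, 14, 18, 27, 32, 42, 48, 55, 61, 69, 73, 85]

Fragments:
  [0,6): 6 bp
  [6,14): 8 bp
  [14,18): 4 bp
  [18,27): 9 bp
  [27,32): 5 bp
  [32,42): 10 bp
  [42,48): 6 bp
  [48,55): 7 bp
  [55,61): 6 bp
  [61,69): 8 bp
  [69,73): 4 bp
  [73,85): 12 bp
  [85,91): 6 bp

[4,4,5,6,6,6,6,7,8,8,9,10,12]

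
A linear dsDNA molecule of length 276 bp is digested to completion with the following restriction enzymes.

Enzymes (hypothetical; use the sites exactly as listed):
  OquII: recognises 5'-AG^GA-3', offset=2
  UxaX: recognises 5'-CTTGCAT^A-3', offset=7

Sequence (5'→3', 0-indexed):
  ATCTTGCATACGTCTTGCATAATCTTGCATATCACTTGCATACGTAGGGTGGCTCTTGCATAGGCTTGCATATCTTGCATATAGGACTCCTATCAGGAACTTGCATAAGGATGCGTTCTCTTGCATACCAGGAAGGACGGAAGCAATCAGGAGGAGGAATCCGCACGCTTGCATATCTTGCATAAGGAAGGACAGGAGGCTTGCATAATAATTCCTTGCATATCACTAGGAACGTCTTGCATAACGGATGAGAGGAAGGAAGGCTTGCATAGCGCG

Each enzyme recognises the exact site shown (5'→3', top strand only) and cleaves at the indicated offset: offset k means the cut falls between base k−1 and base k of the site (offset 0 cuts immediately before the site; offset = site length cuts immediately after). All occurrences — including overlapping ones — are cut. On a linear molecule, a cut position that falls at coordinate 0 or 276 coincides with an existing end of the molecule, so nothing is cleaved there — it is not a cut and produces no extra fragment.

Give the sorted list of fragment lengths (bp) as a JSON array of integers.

Scan for sites:
  OquII AGGA/2: at [82, 94, 107, 129, 133, 148, 151, 154, 184, 188, 193, 227, 252, 256] ⇒ [84, 96, 109, 131, 135, 150, 153, 156, 186, 190, 195, 229, 254, 258]
  UxaX CTTGCATA/7: at [2, 13, 23, 34, 54, 64, 73, 99, 119, 167, 176, 199, 214, 235, 263] ⇒ [9, 20, 30, 41, 61, 71, 80, 106, 126, 174, 183, 206, 221, 242, 270]

All cut coordinates (distinct, sorted): [9, 20, 30, 41, 61, 71, 80, 84, 96, 106, 109, 126, 131, 135, 150, 153, 156, 174, 183, 186, 190, 195, 206, 221, 229, 242, 254, 258, 270]

Fragment lengths:
  [0,9): 9 bp
  [9,20): 11 bp
  [20,30): 10 bp
  [30,41): 11 bp
  [41,61): 20 bp
  [61,71): 10 bp
  [71,80): 9 bp
  [80,84): 4 bp
  [84,96): 12 bp
  [96,106): 10 bp
  [106,109): 3 bp
  [109,126): 17 bp
  [126,131): 5 bp
  [131,135): 4 bp
  [135,150): 15 bp
  [150,153): 3 bp
  [153,156): 3 bp
  [156,174): 18 bp
  [174,183): 9 bp
  [183,186): 3 bp
  [186,190): 4 bp
  [190,195): 5 bp
  [195,206): 11 bp
  [206,221): 15 bp
  [221,229): 8 bp
  [229,242): 13 bp
  [242,254): 12 bp
  [254,258): 4 bp
  [258,270): 12 bp
  [270,276): 6 bp

[3,3,3,3,4,4,4,4,5,5,6,8,9,9,9,10,10,10,11,11,11,12,12,12,13,15,15,17,18,20]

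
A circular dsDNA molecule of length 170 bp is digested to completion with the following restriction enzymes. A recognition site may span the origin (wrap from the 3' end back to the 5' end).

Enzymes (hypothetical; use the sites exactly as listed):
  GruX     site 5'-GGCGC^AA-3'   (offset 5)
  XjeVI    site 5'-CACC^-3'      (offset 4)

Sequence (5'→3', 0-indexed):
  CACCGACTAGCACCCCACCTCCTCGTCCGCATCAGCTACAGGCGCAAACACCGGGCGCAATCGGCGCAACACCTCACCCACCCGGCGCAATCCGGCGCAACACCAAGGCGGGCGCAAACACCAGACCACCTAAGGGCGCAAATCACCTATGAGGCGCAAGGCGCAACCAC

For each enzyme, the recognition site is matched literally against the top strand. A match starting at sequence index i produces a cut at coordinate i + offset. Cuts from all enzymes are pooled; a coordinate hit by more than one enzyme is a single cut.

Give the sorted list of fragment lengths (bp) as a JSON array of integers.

[3,4,5,5,6,6,6,6,7,7,7,7,8,8,9,9,10,10,10,11,26]

Site scan:
  GruX (GGCGCAA, off=5): starts [40, 53, 62, 83, 93, 110, 134, 152, 159] → cuts [45, 58, 67, 88, 98, 115, 139, 157, 164]
  XjeVI (CACC, off=4): starts [0, 10, 15, 48, 69, 74, 78, 100, 118, 126, 143, 167] → cuts [1, 4, 14, 19, 52, 73, 78, 82, 104, 122, 130, 147]

Pooled cuts: [1, 4, 14, 19, 45, 52, 58, 67, 73, 78, 82, 88, 98, 104, 115, 122, 130, 139, 147, 157, 164]

Fragment lengths:
  1→4: 3 bp
  4→14: 10 bp
  14→19: 5 bp
  19→45: 26 bp
  45→52: 7 bp
  52→58: 6 bp
  58→67: 9 bp
  67→73: 6 bp
  73→78: 5 bp
  78→82: 4 bp
  82→88: 6 bp
  88→98: 10 bp
  98→104: 6 bp
  104→115: 11 bp
  115→122: 7 bp
  122→130: 8 bp
  130→139: 9 bp
  139→147: 8 bp
  147→157: 10 bp
  157→164: 7 bp
  164→1 (wrap): 170-164+1 = 7 bp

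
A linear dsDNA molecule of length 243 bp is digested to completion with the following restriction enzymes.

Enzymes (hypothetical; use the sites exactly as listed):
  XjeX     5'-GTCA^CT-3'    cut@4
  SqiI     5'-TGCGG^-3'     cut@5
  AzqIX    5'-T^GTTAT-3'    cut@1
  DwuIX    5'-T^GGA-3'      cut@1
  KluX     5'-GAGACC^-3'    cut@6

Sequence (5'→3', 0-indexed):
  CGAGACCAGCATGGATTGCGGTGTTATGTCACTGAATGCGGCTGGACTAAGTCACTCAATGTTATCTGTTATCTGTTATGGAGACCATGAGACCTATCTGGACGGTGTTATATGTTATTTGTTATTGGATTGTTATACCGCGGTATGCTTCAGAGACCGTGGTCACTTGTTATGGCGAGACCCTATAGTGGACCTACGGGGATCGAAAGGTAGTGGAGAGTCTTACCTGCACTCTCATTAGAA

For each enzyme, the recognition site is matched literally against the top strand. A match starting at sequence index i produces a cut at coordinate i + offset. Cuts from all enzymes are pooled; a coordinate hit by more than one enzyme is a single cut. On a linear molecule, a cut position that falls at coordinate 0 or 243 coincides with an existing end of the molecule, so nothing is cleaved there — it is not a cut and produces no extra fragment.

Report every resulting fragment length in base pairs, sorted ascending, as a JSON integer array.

Site scan:
  XjeX (GTCACT, off=4): starts [27, 50, 161] → cuts [31, 54, 165]
  SqiI (TGCGG, off=5): starts [16, 36] → cuts [21, 41]
  AzqIX (TGTTAT, off=1): starts [21, 59, 66, 73, 105, 112, 119, 130, 167] → cuts [22, 60, 67, 74, 106, 113, 120, 131, 168]
  DwuIX (TGGA, off=1): starts [11, 42, 78, 98, 125, 188, 213] → cuts [12, 43, 79, 99, 126, 189, 214]
  KluX (GAGACC, off=6): starts [1, 80, 88, 152, 176] → cuts [7, 86, 94, 158, 182]

All cut coordinates (distinct, sorted): [7, 12, 21, 22, 31, 41, 43, 54, 60, 67, 74, 79, 86, 94, 99, 106, 113, 120, 126, 131, 158, 165, 168, 182, 189, 214]

Fragments:
  [0,7): 7 bp
  [7,12): 5 bp
  [12,21): 9 bp
  [21,22): 1 bp
  [22,31): 9 bp
  [31,41): 10 bp
  [41,43): 2 bp
  [43,54): 11 bp
  [54,60): 6 bp
  [60,67): 7 bp
  [67,74): 7 bp
  [74,79): 5 bp
  [79,86): 7 bp
  [86,94): 8 bp
  [94,99): 5 bp
  [99,106): 7 bp
  [106,113): 7 bp
  [113,120): 7 bp
  [120,126): 6 bp
  [126,131): 5 bp
  [131,158): 27 bp
  [158,165): 7 bp
  [165,168): 3 bp
  [168,182): 14 bp
  [182,189): 7 bp
  [189,214): 25 bp
  [214,243): 29 bp

[1,2,3,5,5,5,5,6,6,7,7,7,7,7,7,7,7,7,8,9,9,10,11,14,25,27,29]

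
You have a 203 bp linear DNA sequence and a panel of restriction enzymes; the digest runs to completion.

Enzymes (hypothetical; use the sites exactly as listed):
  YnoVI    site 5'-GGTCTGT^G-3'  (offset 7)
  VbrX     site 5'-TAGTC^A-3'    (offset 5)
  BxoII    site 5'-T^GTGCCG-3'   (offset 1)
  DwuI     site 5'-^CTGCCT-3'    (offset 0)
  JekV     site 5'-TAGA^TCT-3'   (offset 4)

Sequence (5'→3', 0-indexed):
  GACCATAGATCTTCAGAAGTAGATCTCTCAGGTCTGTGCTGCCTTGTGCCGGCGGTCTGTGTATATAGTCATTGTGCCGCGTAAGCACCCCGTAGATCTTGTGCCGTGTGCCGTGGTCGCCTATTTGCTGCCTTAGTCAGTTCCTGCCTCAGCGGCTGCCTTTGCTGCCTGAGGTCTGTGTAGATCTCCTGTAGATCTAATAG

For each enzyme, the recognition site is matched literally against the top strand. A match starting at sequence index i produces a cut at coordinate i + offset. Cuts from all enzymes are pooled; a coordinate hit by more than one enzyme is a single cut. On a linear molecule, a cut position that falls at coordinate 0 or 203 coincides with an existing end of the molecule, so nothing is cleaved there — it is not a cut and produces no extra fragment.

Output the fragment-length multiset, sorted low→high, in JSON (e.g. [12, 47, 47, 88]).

Scan for sites:
  YnoVI GGTCTGTG/7: at [30, 53, 172] ⇒ [37, 60, 179]
  VbrX TAGTCA/5: at [65, 133] ⇒ [70, 138]
  BxoII TGTGCCG/1: at [44, 72, 99, 106] ⇒ [45, 73, 100, 107]
  DwuI CTGCCT/0: at [38, 127, 143, 155, 164] ⇒ [38, 127, 143, 155, 164]
  JekV TAGATCT/4: at [5, 19, 92, 180, 191] ⇒ [9, 23, 96, 184, 195]

All cut coordinates (distinct, sorted): [9, 23, 37, 38, 45, 60, 70, 73, 96, 100, 107, 127, 138, 143, 155, 164, 179, 184, 195]

Fragment lengths:
  [0,9): 9 bp
  [9,23): 14 bp
  [23,37): 14 bp
  [37,38): 1 bp
  [38,45): 7 bp
  [45,60): 15 bp
  [60,70): 10 bp
  [70,73): 3 bp
  [73,96): 23 bp
  [96,100): 4 bp
  [100,107): 7 bp
  [107,127): 20 bp
  [127,138): 11 bp
  [138,143): 5 bp
  [143,155): 12 bp
  [155,164): 9 bp
  [164,179): 15 bp
  [179,184): 5 bp
  [184,195): 11 bp
  [195,203): 8 bp

[1,3,4,5,5,7,7,8,9,9,10,11,11,12,14,14,15,15,20,23]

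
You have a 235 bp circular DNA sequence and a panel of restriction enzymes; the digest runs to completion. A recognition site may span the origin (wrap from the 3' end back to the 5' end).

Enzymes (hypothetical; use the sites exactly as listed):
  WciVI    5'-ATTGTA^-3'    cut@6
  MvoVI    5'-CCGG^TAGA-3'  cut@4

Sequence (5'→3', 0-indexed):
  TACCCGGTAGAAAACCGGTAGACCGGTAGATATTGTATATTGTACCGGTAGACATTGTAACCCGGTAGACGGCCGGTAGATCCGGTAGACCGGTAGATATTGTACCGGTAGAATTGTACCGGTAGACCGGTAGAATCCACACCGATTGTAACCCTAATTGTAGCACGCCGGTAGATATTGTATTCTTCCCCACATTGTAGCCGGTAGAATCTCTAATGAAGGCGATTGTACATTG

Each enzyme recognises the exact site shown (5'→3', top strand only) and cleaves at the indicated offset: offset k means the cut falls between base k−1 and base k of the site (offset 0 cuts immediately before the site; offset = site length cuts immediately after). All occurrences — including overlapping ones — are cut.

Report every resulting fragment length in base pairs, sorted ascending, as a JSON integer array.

[4,4,4,5,5,6,7,7,8,8,8,9,9,10,11,11,11,11,11,11,12,17,20,26]

Scan for sites:
  WciVI (ATTGTA, off=6): starts [31, 38, 53, 98, 112, 144, 156, 176, 193, 224, 231] → cuts [2, 37, 44, 59, 104, 118, 150, 162, 182, 199, 230]
  MvoVI (CCGGTAGA, off=4): starts [3, 14, 22, 44, 61, 72, 81, 89, 104, 118, 126, 167, 200] → cuts [7, 18, 26, 48, 65, 76, 85, 93, 108, 122, 130, 171, 204]

All cut coordinates (distinct, sorted): [2, 7, 18, 26, 37, 44, 48, 59, 65, 76, 85, 93, 104, 108, 118, 122, 130, 150, 162, 171, 182, 199, 204, 230]

Fragments:
  2→7: 5 bp
  7→18: 11 bp
  18→26: 8 bp
  26→37: 11 bp
  37→44: 7 bp
  44→48: 4 bp
  48→59: 11 bp
  59→65: 6 bp
  65→76: 11 bp
  76→85: 9 bp
  85→93: 8 bp
  93→104: 11 bp
  104→108: 4 bp
  108→118: 10 bp
  118→122: 4 bp
  122→130: 8 bp
  130→150: 20 bp
  150→162: 12 bp
  162→171: 9 bp
  171→182: 11 bp
  182→199: 17 bp
  199→204: 5 bp
  204→230: 26 bp
  230→2 (wrap): 235-230+2 = 7 bp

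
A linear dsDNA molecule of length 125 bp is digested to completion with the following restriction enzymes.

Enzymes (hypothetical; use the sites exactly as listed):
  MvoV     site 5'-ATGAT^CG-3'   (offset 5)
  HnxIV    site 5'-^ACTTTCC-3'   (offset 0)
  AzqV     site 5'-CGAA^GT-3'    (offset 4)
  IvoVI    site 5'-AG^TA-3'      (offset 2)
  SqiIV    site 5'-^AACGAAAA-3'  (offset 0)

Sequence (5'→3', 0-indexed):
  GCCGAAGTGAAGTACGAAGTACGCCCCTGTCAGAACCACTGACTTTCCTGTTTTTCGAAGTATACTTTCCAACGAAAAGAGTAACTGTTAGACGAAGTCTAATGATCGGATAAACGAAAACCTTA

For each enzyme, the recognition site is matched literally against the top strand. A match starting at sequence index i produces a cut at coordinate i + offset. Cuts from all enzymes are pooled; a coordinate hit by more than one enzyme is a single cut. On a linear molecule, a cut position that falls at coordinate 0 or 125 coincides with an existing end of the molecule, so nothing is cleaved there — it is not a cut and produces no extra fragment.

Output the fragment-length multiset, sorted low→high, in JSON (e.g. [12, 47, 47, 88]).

Site scan:
  MvoV (ATGATCG, off=5): starts [101] → cuts [106]
  HnxIV (ACTTTCC, off=0): starts [41, 63] → cuts [41, 63]
  AzqV (CGAAGT, off=4): starts [2, 14, 55, 92] → cuts [6, 18, 59, 96]
  IvoVI (AGTA, off=2): starts [10, 17, 58, 79] → cuts [12, 19, 60, 81]
  SqiIV (AACGAAAA, off=0): starts [70, 112] → cuts [70, 112]

All cut coordinates (distinct, sorted): [6, 12, 18, 19, 41, 59, 60, 63, 70, 81, 96, 106, 112]

Fragments:
  [0,6): 6 bp
  [6,12): 6 bp
  [12,18): 6 bp
  [18,19): 1 bp
  [19,41): 22 bp
  [41,59): 18 bp
  [59,60): 1 bp
  [60,63): 3 bp
  [63,70): 7 bp
  [70,81): 11 bp
  [81,96): 15 bp
  [96,106): 10 bp
  [106,112): 6 bp
  [112,125): 13 bp

[1,1,3,6,6,6,6,7,10,11,13,15,18,22]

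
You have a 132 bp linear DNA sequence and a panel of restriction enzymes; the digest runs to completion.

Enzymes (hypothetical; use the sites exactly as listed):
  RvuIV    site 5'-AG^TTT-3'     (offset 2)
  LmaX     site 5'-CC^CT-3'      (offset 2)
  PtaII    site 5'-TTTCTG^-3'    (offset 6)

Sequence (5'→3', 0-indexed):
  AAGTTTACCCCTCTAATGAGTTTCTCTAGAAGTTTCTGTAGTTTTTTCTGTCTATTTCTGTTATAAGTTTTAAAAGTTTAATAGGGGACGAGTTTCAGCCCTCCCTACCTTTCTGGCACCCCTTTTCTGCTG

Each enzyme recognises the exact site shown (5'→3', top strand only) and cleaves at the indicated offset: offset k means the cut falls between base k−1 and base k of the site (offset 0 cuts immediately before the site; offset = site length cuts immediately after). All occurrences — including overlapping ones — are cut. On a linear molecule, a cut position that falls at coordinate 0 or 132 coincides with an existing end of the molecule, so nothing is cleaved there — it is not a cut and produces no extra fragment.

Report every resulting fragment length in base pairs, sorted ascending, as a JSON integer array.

[3,3,3,4,6,6,7,7,8,8,9,9,10,10,11,12,16]

Scan for sites:
  RvuIV AGTTT/2: at [1, 18, 30, 39, 65, 74, 90] ⇒ [3, 20, 32, 41, 67, 76, 92]
  LmaX CCCT/2: at [8, 98, 102, 119] ⇒ [10, 100, 104, 121]
  PtaII TTTCTG/6: at [32, 44, 54, 109, 123] ⇒ [38, 50, 60, 115, 129]

All cut coordinates (distinct, sorted): [3, 10, 20, 32, 38, 41, 50, 60, 67, 76, 92, 100, 104, 115, 121, 129]

Fragment lengths:
  [0,3): 3 bp
  [3,10): 7 bp
  [10,20): 10 bp
  [20,32): 12 bp
  [32,38): 6 bp
  [38,41): 3 bp
  [41,50): 9 bp
  [50,60): 10 bp
  [60,67): 7 bp
  [67,76): 9 bp
  [76,92): 16 bp
  [92,100): 8 bp
  [100,104): 4 bp
  [104,115): 11 bp
  [115,121): 6 bp
  [121,129): 8 bp
  [129,132): 3 bp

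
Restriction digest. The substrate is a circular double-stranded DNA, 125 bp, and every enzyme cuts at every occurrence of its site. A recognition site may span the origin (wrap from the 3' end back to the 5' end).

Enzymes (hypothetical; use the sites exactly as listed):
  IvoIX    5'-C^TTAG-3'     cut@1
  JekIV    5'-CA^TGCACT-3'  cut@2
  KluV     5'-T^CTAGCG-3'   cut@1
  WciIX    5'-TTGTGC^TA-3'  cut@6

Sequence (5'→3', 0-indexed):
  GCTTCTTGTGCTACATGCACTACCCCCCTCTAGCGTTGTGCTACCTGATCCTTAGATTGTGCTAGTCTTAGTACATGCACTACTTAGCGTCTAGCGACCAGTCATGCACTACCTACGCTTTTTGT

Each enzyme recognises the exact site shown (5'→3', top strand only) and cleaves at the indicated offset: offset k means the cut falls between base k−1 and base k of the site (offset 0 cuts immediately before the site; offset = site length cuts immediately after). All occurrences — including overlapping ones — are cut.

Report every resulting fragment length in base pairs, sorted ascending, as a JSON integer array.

[4,5,7,8,8,10,11,12,14,14,32]

Site scan:
  IvoIX (CTTAG, off=1): starts [50, 66, 82] → cuts [51, 67, 83]
  JekIV (CATGCACT, off=2): starts [13, 73, 102] → cuts [15, 75, 104]
  KluV (TCTAGCG, off=1): starts [28, 89] → cuts [29, 90]
  WciIX (TTGTGCTA, off=6): starts [5, 35, 56] → cuts [11, 41, 62]

Pooled cuts: [11, 15, 29, 41, 51, 62, 67, 75, 83, 90, 104]

Fragments:
  11→15: 4 bp
  15→29: 14 bp
  29→41: 12 bp
  41→51: 10 bp
  51→62: 11 bp
  62→67: 5 bp
  67→75: 8 bp
  75→83: 8 bp
  83→90: 7 bp
  90→104: 14 bp
  104→11 (wrap): 125-104+11 = 32 bp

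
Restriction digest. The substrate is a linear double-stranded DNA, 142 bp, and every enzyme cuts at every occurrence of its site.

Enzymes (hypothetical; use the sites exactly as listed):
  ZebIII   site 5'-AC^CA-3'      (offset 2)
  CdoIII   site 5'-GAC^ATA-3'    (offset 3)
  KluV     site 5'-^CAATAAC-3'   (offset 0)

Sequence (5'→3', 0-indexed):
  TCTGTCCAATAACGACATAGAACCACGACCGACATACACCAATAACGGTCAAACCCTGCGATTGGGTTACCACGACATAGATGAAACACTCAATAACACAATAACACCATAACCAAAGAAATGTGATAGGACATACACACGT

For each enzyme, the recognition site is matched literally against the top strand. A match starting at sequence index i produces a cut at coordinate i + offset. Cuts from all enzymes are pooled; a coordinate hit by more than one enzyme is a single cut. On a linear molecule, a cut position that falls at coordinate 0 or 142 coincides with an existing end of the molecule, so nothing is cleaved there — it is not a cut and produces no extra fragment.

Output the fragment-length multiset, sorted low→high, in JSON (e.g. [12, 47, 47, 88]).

[6,6,6,6,7,8,9,10,10,10,14,19,31]

Scan for sites:
  ZebIII (ACCA, off=2): starts [21, 37, 68, 105, 111] → cuts [23, 39, 70, 107, 113]
  CdoIII (GACATA, off=3): starts [13, 30, 73, 129] → cuts [16, 33, 76, 132]
  KluV (CAATAAC, off=0): starts [6, 39, 90, 98] → cuts [6, 39, 90, 98]

All cut coordinates (distinct, sorted): [6, 16, 23, 33, 39, 70, 76, 90, 98, 107, 113, 132]

Fragment lengths:
  [0,6): 6 bp
  [6,16): 10 bp
  [16,23): 7 bp
  [23,33): 10 bp
  [33,39): 6 bp
  [39,70): 31 bp
  [70,76): 6 bp
  [76,90): 14 bp
  [90,98): 8 bp
  [98,107): 9 bp
  [107,113): 6 bp
  [113,132): 19 bp
  [132,142): 10 bp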